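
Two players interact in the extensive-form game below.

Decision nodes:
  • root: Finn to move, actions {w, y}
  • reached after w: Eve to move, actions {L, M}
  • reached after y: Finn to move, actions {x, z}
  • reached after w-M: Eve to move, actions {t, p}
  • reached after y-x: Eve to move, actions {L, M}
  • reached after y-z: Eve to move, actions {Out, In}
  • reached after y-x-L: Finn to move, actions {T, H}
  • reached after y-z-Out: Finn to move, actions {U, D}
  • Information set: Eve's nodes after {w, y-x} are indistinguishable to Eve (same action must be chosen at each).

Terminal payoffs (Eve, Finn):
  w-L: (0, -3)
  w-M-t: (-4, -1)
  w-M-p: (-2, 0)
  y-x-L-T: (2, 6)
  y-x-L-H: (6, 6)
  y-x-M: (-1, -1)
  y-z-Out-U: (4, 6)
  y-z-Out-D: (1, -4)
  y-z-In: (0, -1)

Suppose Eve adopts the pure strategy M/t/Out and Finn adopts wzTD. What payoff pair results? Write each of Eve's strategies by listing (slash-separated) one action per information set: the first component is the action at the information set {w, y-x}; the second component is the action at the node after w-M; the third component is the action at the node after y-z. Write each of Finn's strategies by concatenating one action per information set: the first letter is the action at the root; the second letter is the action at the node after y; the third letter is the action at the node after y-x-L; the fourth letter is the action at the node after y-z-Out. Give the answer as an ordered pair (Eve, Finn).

Trace the play path from the root:
  Finn plays w
  Eve plays M at [w]
  Eve plays t at [w-M]
→ terminal payoff (-4, -1).
(Eve's choice at the node after y-z is never reached on this path, so it doesn't affect the outcome.)

(-4, -1)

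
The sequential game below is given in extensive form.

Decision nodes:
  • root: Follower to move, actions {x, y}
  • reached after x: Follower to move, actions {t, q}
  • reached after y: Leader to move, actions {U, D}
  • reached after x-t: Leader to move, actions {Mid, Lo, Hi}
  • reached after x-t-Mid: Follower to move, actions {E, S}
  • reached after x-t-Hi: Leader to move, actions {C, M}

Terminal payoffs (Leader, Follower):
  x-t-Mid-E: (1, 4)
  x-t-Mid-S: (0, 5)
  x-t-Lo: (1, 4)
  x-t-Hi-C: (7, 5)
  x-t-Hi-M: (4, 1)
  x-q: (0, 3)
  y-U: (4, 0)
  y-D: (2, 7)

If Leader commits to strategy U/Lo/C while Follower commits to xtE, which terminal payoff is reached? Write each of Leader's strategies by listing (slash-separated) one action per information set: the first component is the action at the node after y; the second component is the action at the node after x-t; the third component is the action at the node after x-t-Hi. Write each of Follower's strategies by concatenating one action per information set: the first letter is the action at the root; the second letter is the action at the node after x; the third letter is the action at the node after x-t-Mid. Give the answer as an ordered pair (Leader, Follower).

Trace the play path from the root:
  Follower plays x
  Follower plays t at [x]
  Leader plays Lo at [x-t]
→ terminal payoff (1, 4).
(Leader's choice at the node after y is never reached on this path, so it doesn't affect the outcome.)

(1, 4)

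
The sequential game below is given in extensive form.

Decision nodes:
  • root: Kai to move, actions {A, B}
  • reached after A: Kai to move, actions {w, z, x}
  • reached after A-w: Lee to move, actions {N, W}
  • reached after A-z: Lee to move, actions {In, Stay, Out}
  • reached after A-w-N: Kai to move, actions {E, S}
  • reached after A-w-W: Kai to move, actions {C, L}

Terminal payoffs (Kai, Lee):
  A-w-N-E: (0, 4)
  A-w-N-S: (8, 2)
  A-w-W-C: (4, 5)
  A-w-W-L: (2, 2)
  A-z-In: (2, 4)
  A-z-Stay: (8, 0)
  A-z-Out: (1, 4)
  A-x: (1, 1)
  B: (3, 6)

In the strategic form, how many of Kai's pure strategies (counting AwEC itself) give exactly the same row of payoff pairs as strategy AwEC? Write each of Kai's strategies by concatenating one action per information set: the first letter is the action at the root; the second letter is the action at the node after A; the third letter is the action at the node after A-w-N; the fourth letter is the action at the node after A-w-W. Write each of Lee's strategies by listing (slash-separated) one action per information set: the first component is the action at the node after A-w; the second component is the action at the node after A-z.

Row for AwEC (columns N/In, N/Stay, N/Out, W/In, W/Stay, W/Out): (0,4) (0,4) (0,4) (4,5) (4,5) (4,5).
Every one of Kai's information sets is on the play path for some reply by Lee when Kai follows AwEC.
Changing the action at any of them therefore changes at least one column, so only AwEC itself gives this row.

1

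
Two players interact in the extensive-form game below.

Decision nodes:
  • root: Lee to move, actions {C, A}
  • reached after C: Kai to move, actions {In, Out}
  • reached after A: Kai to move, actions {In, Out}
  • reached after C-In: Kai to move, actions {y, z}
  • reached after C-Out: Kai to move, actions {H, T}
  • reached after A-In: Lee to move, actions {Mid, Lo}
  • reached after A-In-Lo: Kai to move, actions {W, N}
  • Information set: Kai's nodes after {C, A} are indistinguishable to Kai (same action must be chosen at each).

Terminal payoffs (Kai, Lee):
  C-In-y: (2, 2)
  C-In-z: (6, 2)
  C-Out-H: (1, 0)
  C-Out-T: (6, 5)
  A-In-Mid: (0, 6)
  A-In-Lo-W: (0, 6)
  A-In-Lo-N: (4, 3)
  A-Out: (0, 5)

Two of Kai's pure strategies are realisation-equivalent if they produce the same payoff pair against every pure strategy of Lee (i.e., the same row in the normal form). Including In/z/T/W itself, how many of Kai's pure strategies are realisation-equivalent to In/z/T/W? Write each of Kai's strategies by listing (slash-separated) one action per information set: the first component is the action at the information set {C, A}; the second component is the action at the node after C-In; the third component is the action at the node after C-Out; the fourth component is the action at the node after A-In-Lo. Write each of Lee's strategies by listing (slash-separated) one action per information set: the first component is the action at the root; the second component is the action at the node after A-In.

2

Row for In/z/T/W (columns C/Mid, C/Lo, A/Mid, A/Lo): (6,2) (6,2) (0,6) (0,6).
Under In/z/T/W, Kai's choice at the node after C-Out can never be reached regardless of what Lee does, so varying those choices leaves every outcome unchanged.
Holding the reachable choices fixed and varying the unreachable one freely already gives 2 equivalent strategies.
No other strategy reproduces this row, so those 2 are the full class: In/z/H/W, In/z/T/W.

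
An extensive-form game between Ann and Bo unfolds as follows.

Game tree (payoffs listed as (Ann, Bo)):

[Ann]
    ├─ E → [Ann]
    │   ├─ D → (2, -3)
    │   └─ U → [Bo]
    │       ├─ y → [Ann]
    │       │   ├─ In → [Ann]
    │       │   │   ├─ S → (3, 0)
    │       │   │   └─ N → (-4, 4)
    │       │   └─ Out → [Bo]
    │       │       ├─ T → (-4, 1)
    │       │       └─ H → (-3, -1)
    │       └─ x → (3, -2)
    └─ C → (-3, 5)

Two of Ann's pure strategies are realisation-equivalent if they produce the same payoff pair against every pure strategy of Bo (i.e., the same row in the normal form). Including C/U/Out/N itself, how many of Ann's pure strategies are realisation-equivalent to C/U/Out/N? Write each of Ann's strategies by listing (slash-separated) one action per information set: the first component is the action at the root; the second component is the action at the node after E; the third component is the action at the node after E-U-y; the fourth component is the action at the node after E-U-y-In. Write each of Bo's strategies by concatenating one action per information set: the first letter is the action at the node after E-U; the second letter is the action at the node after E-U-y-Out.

Row for C/U/Out/N (columns yT, yH, xT, xH): (-3,5) (-3,5) (-3,5) (-3,5).
Under C/U/Out/N, Ann's choice at the node after E and at the node after E-U-y and at the node after E-U-y-In can never be reached regardless of what Bo does, so varying those choices leaves every outcome unchanged.
Holding the reachable choices fixed and varying the unreachable ones freely already gives 2 × 2 × 2 = 8 equivalent strategies.
No other strategy reproduces this row, so those 8 are the full class: C/D/In/S, C/D/In/N, C/D/Out/S, C/D/Out/N, C/U/In/S, C/U/In/N, C/U/Out/S, C/U/Out/N.

8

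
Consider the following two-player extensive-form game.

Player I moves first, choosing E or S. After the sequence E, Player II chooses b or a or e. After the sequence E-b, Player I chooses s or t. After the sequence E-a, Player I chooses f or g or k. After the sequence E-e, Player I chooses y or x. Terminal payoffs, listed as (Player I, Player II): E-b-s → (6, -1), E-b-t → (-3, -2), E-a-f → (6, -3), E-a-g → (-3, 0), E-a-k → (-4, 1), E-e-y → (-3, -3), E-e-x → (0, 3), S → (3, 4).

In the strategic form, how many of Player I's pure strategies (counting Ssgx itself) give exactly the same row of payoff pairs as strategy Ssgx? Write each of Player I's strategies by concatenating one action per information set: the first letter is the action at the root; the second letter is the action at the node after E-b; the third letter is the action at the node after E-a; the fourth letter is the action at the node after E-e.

Row for Ssgx (columns b, a, e): (3,4) (3,4) (3,4).
Under Ssgx, Player I's choice at the node after E-b and at the node after E-a and at the node after E-e can never be reached regardless of what Player II does, so varying those choices leaves every outcome unchanged.
Holding the reachable choices fixed and varying the unreachable ones freely already gives 2 × 3 × 2 = 12 equivalent strategies.
No other strategy reproduces this row, so those 12 are the full class: Ssfy, Ssfx, Ssgy, Ssgx, Ssky, Sskx, Stfy, Stfx, Stgy, Stgx, Stky, Stkx.

12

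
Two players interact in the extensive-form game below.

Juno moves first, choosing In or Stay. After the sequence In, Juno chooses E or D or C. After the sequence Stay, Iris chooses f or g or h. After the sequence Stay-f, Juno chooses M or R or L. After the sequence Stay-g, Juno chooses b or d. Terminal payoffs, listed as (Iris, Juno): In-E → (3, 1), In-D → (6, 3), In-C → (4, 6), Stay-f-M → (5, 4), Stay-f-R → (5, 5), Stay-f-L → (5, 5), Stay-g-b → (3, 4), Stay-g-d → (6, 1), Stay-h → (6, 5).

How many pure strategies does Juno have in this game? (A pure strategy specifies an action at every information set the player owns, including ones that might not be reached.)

36

Juno owns the root with actions {In, Stay} — two choices.
Juno owns the node after In with actions {E, D, C} — three choices.
Juno owns the node after Stay-f with actions {M, R, L} — three choices.
Juno owns the node after Stay-g with actions {b, d} — two choices.
A pure strategy fixes one action at each information set independently, so the count is the product 2 × 3 × 3 × 2 = 36.
(For reference, Iris has 3 pure strategies, giving a 36×3 normal-form matrix.)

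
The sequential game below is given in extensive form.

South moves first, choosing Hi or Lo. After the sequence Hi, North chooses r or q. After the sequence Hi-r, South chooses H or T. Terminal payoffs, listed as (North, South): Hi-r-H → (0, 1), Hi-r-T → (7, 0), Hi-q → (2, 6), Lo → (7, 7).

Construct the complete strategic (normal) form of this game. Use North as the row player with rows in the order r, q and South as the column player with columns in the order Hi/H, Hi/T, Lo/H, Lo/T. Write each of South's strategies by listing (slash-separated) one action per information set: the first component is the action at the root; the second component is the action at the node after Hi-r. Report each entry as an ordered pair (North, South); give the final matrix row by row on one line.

r: (0,1) (7,0) (7,7) (7,7) | q: (2,6) (2,6) (7,7) (7,7)

Row r: Hi/H→(0,1), Hi/T→(7,0), Lo/H→(7,7), Lo/T→(7,7)
Row q: Hi/H→(2,6), Hi/T→(2,6), Lo/H→(7,7), Lo/T→(7,7)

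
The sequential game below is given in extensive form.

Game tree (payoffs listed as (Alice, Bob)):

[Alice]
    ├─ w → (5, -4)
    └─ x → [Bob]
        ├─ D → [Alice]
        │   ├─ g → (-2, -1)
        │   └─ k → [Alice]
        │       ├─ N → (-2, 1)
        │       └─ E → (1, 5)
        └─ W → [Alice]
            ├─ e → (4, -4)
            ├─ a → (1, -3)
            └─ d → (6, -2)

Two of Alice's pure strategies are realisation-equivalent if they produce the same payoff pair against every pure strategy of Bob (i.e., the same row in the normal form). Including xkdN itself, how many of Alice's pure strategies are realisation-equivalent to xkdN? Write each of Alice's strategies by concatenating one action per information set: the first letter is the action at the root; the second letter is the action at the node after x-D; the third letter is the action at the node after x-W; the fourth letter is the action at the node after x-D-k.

Row for xkdN (columns D, W): (-2,1) (6,-2).
Every one of Alice's information sets is on the play path for some reply by Bob when Alice follows xkdN.
Changing the action at any of them therefore changes at least one column, so only xkdN itself gives this row.

1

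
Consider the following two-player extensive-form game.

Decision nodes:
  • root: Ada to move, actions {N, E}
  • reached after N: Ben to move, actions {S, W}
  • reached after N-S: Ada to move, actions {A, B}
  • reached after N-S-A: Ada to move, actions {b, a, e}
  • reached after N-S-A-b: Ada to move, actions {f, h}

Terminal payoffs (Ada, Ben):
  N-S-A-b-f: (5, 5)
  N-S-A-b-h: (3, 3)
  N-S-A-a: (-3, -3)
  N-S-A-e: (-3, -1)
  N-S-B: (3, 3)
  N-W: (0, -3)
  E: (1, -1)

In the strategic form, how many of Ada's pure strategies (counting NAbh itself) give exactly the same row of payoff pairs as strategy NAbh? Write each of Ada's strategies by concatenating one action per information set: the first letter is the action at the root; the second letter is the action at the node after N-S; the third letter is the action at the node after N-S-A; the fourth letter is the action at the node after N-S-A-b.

Row for NAbh (columns S, W): (3,3) (0,-3).
Every one of Ada's information sets is on the play path for some reply by Ben when Ada follows NAbh.
Even so, NBbf, NBbh, NBaf, NBah, NBef, NBeh happen to produce the same payoff in every column — so 7 strategies share this row.

7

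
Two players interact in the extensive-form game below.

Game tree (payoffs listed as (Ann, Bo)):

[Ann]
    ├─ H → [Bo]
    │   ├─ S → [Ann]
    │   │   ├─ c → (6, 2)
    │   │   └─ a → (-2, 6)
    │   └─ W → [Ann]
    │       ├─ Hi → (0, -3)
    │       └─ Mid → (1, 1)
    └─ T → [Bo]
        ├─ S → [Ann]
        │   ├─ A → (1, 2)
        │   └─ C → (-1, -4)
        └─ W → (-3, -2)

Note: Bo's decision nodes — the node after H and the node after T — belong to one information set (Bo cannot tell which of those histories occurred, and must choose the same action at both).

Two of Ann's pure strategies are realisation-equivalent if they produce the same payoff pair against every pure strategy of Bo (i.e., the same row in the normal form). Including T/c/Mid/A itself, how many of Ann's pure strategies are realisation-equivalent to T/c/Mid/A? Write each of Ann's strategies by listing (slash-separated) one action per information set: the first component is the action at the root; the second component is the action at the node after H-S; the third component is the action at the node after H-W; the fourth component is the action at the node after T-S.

Row for T/c/Mid/A (columns S, W): (1,2) (-3,-2).
Under T/c/Mid/A, Ann's choice at the node after H-S and at the node after H-W can never be reached regardless of what Bo does, so varying those choices leaves every outcome unchanged.
Holding the reachable choices fixed and varying the unreachable ones freely already gives 2 × 2 = 4 equivalent strategies.
No other strategy reproduces this row, so those 4 are the full class: T/c/Hi/A, T/c/Mid/A, T/a/Hi/A, T/a/Mid/A.

4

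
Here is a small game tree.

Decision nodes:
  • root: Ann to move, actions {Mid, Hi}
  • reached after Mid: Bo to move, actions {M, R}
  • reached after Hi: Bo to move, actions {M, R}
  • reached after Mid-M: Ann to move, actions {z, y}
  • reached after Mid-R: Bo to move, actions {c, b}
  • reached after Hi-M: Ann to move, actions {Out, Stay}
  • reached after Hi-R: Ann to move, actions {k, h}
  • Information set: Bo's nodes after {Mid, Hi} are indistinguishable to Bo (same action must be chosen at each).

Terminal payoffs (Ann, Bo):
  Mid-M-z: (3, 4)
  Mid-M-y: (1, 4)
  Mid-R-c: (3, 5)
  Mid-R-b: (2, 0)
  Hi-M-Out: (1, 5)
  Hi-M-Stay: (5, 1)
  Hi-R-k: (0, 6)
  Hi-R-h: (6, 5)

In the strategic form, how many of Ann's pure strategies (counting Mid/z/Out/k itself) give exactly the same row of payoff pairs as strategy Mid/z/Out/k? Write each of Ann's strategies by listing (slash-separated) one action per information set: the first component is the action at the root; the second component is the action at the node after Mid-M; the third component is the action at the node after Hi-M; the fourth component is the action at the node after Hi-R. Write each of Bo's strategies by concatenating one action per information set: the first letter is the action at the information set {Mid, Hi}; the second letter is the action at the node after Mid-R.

4

Row for Mid/z/Out/k (columns Mc, Mb, Rc, Rb): (3,4) (3,4) (3,5) (2,0).
Under Mid/z/Out/k, Ann's choice at the node after Hi-M and at the node after Hi-R can never be reached regardless of what Bo does, so varying those choices leaves every outcome unchanged.
Holding the reachable choices fixed and varying the unreachable ones freely already gives 2 × 2 = 4 equivalent strategies.
No other strategy reproduces this row, so those 4 are the full class: Mid/z/Out/k, Mid/z/Out/h, Mid/z/Stay/k, Mid/z/Stay/h.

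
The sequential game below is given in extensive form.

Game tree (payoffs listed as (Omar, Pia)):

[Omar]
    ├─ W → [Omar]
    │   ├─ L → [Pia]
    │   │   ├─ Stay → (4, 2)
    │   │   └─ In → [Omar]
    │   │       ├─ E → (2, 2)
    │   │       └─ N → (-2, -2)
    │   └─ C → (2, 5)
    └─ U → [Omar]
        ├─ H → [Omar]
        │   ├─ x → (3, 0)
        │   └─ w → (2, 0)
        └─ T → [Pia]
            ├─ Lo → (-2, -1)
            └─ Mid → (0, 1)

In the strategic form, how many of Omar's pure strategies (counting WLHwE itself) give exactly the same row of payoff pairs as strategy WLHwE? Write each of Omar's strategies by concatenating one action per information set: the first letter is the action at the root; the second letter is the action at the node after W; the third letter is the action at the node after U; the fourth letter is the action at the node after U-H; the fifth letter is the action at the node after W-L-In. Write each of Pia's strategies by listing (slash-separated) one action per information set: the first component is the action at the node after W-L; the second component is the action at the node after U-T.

Row for WLHwE (columns Stay/Lo, Stay/Mid, In/Lo, In/Mid): (4,2) (4,2) (2,2) (2,2).
Under WLHwE, Omar's choice at the node after U and at the node after U-H can never be reached regardless of what Pia does, so varying those choices leaves every outcome unchanged.
Holding the reachable choices fixed and varying the unreachable ones freely already gives 2 × 2 = 4 equivalent strategies.
No other strategy reproduces this row, so those 4 are the full class: WLHxE, WLHwE, WLTxE, WLTwE.

4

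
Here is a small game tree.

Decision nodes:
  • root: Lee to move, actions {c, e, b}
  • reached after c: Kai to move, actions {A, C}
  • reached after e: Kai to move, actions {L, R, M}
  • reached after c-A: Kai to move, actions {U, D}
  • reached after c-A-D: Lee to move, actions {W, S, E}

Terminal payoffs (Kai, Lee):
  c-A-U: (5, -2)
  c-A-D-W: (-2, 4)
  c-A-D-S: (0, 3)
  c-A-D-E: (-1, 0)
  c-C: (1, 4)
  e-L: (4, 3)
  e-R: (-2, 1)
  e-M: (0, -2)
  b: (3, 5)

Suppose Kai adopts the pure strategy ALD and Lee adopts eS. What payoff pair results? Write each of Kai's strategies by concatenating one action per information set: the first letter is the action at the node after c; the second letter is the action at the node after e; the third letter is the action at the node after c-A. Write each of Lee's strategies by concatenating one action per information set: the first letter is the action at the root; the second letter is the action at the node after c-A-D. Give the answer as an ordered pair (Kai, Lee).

(4, 3)

Trace the play path from the root:
  Lee plays e
  Kai plays L at [e]
→ terminal payoff (4, 3).
(Kai's choice at the node after c is never reached on this path, so it doesn't affect the outcome.)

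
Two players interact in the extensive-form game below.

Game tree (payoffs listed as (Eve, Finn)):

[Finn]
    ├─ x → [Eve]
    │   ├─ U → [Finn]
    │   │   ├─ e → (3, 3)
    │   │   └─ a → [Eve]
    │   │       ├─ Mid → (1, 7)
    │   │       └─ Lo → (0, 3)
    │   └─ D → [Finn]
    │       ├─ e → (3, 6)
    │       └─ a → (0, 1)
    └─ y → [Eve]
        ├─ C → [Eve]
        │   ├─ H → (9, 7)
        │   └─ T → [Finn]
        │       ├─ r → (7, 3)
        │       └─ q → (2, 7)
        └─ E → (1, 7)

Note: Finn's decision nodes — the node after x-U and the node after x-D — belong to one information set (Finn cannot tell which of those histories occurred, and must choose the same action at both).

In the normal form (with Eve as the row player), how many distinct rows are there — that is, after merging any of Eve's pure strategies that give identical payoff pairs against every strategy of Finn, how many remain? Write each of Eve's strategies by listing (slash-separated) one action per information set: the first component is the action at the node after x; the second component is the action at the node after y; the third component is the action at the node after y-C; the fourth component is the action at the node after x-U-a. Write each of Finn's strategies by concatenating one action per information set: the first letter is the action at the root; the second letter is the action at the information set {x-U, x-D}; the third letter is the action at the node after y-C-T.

9

Eve has 16 pure strategies: U/C/H/Mid, U/C/H/Lo, U/C/T/Mid, U/C/T/Lo, U/E/H/Mid, U/E/H/Lo, U/E/T/Mid, U/E/T/Lo, D/C/H/Mid, D/C/H/Lo, D/C/T/Mid, D/C/T/Lo, D/E/H/Mid, D/E/H/Lo, D/E/T/Mid, D/E/T/Lo. Columns: xer, xeq, xar, xaq, yer, yeq, yar, yaq.
{U/C/H/Mid} → row (3,3) (3,3) (1,7) (1,7) (9,7) (9,7) (9,7) (9,7)
{U/C/H/Lo} → row (3,3) (3,3) (0,3) (0,3) (9,7) (9,7) (9,7) (9,7)
{U/C/T/Mid} → row (3,3) (3,3) (1,7) (1,7) (7,3) (2,7) (7,3) (2,7)
{U/C/T/Lo} → row (3,3) (3,3) (0,3) (0,3) (7,3) (2,7) (7,3) (2,7)
{U/E/H/Mid, U/E/T/Mid} → row (3,3) (3,3) (1,7) (1,7) (1,7) (1,7) (1,7) (1,7)
{U/E/H/Lo, U/E/T/Lo} → row (3,3) (3,3) (0,3) (0,3) (1,7) (1,7) (1,7) (1,7)
{D/C/H/Mid, D/C/H/Lo} → row (3,6) (3,6) (0,1) (0,1) (9,7) (9,7) (9,7) (9,7)
{D/C/T/Mid, D/C/T/Lo} → row (3,6) (3,6) (0,1) (0,1) (7,3) (2,7) (7,3) (2,7)
{D/E/H/Mid, D/E/H/Lo, D/E/T/Mid, D/E/T/Lo} → row (3,6) (3,6) (0,1) (0,1) (1,7) (1,7) (1,7) (1,7)
That's 9 distinct rows out of 16 strategies.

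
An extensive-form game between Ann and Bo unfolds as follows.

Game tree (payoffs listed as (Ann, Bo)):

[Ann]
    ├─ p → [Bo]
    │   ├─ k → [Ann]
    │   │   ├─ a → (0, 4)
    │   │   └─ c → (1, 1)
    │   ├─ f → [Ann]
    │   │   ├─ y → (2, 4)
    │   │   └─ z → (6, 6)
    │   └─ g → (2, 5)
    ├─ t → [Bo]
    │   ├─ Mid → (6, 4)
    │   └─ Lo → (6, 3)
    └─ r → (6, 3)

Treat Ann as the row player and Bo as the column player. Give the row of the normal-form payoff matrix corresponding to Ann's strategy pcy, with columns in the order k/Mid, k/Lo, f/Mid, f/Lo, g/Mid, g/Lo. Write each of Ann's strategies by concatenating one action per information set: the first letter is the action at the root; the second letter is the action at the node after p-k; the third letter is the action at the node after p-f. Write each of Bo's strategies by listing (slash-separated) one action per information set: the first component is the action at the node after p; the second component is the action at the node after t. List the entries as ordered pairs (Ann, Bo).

(1,1) (1,1) (2,4) (2,4) (2,5) (2,5)

vs k/Mid: Ann plays p → Bo plays k at [p] → Ann plays c at [p-k] → (1, 1)
vs k/Lo: Ann plays p → Bo plays k at [p] → Ann plays c at [p-k] → (1, 1)
vs f/Mid: Ann plays p → Bo plays f at [p] → Ann plays y at [p-f] → (2, 4)
vs f/Lo: Ann plays p → Bo plays f at [p] → Ann plays y at [p-f] → (2, 4)
vs g/Mid: Ann plays p → Bo plays g at [p] → (2, 5)
vs g/Lo: Ann plays p → Bo plays g at [p] → (2, 5)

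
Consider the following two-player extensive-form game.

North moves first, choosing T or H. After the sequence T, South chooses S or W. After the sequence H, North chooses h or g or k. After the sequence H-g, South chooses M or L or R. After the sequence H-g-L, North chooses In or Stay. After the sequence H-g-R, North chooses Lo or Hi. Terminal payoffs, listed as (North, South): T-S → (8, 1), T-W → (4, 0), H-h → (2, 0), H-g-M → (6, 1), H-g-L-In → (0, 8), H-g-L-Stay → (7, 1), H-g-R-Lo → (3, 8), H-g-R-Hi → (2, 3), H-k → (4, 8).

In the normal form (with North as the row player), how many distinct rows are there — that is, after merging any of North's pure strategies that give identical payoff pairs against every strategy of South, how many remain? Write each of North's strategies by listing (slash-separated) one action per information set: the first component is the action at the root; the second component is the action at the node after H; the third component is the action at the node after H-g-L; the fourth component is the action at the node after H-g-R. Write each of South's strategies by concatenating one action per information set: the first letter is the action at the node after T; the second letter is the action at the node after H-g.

North has 24 pure strategies: T/h/In/Lo, T/h/In/Hi, T/h/Stay/Lo, T/h/Stay/Hi, T/g/In/Lo, T/g/In/Hi, T/g/Stay/Lo, T/g/Stay/Hi, T/k/In/Lo, T/k/In/Hi, T/k/Stay/Lo, T/k/Stay/Hi, H/h/In/Lo, H/h/In/Hi, H/h/Stay/Lo, H/h/Stay/Hi, H/g/In/Lo, H/g/In/Hi, H/g/Stay/Lo, H/g/Stay/Hi, H/k/In/Lo, H/k/In/Hi, H/k/Stay/Lo, H/k/Stay/Hi. Columns: SM, SL, SR, WM, WL, WR.
{T/h/In/Lo, T/h/In/Hi, T/h/Stay/Lo, T/h/Stay/Hi, T/g/In/Lo, T/g/In/Hi, T/g/Stay/Lo, T/g/Stay/Hi, T/k/In/Lo, T/k/In/Hi, T/k/Stay/Lo, T/k/Stay/Hi} → row (8,1) (8,1) (8,1) (4,0) (4,0) (4,0)
{H/h/In/Lo, H/h/In/Hi, H/h/Stay/Lo, H/h/Stay/Hi} → row (2,0) (2,0) (2,0) (2,0) (2,0) (2,0)
{H/g/In/Lo} → row (6,1) (0,8) (3,8) (6,1) (0,8) (3,8)
{H/g/In/Hi} → row (6,1) (0,8) (2,3) (6,1) (0,8) (2,3)
{H/g/Stay/Lo} → row (6,1) (7,1) (3,8) (6,1) (7,1) (3,8)
{H/g/Stay/Hi} → row (6,1) (7,1) (2,3) (6,1) (7,1) (2,3)
{H/k/In/Lo, H/k/In/Hi, H/k/Stay/Lo, H/k/Stay/Hi} → row (4,8) (4,8) (4,8) (4,8) (4,8) (4,8)
That's 7 distinct rows out of 24 strategies.

7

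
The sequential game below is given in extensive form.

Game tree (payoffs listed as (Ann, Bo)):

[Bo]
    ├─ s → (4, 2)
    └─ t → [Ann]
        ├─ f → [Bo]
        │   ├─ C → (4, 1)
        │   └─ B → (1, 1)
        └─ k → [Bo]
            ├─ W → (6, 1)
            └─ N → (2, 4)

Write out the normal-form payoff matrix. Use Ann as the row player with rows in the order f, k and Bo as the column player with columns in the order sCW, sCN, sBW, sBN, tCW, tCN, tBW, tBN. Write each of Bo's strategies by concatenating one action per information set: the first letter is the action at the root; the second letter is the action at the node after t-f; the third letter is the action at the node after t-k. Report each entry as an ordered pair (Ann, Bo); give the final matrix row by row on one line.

f: (4,2) (4,2) (4,2) (4,2) (4,1) (4,1) (1,1) (1,1) | k: (4,2) (4,2) (4,2) (4,2) (6,1) (2,4) (6,1) (2,4)

          sCW      sCN      sBW      sBN      tCW      tCN      tBW      tBN
   f    (4,2)    (4,2)    (4,2)    (4,2)    (4,1)    (4,1)    (1,1)    (1,1)
   k    (4,2)    (4,2)    (4,2)    (4,2)    (6,1)    (2,4)    (6,1)    (2,4)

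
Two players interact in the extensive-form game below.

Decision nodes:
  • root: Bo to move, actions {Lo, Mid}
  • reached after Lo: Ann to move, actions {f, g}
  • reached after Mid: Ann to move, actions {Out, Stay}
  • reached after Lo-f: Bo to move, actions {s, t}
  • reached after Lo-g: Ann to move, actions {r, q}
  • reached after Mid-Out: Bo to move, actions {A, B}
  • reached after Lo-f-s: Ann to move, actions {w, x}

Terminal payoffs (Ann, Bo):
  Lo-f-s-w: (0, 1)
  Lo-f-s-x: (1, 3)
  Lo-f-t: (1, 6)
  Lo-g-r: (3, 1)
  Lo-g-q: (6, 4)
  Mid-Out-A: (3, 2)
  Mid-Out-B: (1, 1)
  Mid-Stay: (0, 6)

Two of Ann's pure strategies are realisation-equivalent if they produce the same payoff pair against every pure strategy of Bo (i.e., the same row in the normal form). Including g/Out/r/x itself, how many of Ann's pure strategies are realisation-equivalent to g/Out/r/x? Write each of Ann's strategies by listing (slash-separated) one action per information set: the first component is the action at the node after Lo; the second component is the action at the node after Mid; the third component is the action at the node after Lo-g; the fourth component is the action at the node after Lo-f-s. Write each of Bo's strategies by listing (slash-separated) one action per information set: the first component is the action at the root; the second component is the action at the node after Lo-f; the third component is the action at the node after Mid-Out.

Row for g/Out/r/x (columns Lo/s/A, Lo/s/B, Lo/t/A, Lo/t/B, Mid/s/A, Mid/s/B, Mid/t/A, Mid/t/B): (3,1) (3,1) (3,1) (3,1) (3,2) (1,1) (3,2) (1,1).
Under g/Out/r/x, Ann's choice at the node after Lo-f-s can never be reached regardless of what Bo does, so varying those choices leaves every outcome unchanged.
Holding the reachable choices fixed and varying the unreachable one freely already gives 2 equivalent strategies.
No other strategy reproduces this row, so those 2 are the full class: g/Out/r/w, g/Out/r/x.

2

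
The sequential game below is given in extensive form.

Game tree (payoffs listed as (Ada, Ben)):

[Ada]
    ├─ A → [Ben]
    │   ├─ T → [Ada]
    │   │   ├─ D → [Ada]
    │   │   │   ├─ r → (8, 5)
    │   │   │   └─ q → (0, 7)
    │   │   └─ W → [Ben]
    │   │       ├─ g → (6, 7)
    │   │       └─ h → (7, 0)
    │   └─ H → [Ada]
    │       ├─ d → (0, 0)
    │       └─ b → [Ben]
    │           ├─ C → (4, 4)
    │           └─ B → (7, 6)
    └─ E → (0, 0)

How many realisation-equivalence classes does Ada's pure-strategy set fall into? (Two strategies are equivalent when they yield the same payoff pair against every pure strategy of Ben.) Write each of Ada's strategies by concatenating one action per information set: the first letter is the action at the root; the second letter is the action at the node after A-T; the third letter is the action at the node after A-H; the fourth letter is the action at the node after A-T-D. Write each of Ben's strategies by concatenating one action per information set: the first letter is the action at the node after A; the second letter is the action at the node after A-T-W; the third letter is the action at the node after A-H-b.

Ada has 16 pure strategies: ADdr, ADdq, ADbr, ADbq, AWdr, AWdq, AWbr, AWbq, EDdr, EDdq, EDbr, EDbq, EWdr, EWdq, EWbr, EWbq. Columns: TgC, TgB, ThC, ThB, HgC, HgB, HhC, HhB.
{ADdr} → row (8,5) (8,5) (8,5) (8,5) (0,0) (0,0) (0,0) (0,0)
{ADdq} → row (0,7) (0,7) (0,7) (0,7) (0,0) (0,0) (0,0) (0,0)
{ADbr} → row (8,5) (8,5) (8,5) (8,5) (4,4) (7,6) (4,4) (7,6)
{ADbq} → row (0,7) (0,7) (0,7) (0,7) (4,4) (7,6) (4,4) (7,6)
{AWdr, AWdq} → row (6,7) (6,7) (7,0) (7,0) (0,0) (0,0) (0,0) (0,0)
{AWbr, AWbq} → row (6,7) (6,7) (7,0) (7,0) (4,4) (7,6) (4,4) (7,6)
{EDdr, EDdq, EDbr, EDbq, EWdr, EWdq, EWbr, EWbq} → row (0,0) (0,0) (0,0) (0,0) (0,0) (0,0) (0,0) (0,0)
That's 7 distinct rows out of 16 strategies.

7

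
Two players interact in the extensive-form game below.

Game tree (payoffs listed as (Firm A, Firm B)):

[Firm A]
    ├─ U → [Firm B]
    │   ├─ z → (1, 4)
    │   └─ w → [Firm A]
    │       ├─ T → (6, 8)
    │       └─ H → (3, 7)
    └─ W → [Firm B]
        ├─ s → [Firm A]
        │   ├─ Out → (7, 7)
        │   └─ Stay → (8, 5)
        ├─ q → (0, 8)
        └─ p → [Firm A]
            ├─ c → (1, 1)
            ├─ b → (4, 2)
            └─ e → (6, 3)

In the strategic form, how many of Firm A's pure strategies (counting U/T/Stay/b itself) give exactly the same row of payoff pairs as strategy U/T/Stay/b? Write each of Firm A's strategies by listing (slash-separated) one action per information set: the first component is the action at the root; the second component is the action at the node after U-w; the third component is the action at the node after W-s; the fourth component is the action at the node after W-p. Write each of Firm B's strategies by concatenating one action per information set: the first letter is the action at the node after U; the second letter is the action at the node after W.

6

Row for U/T/Stay/b (columns zs, zq, zp, ws, wq, wp): (1,4) (1,4) (1,4) (6,8) (6,8) (6,8).
Under U/T/Stay/b, Firm A's choice at the node after W-s and at the node after W-p can never be reached regardless of what Firm B does, so varying those choices leaves every outcome unchanged.
Holding the reachable choices fixed and varying the unreachable ones freely already gives 2 × 3 = 6 equivalent strategies.
No other strategy reproduces this row, so those 6 are the full class: U/T/Out/c, U/T/Out/b, U/T/Out/e, U/T/Stay/c, U/T/Stay/b, U/T/Stay/e.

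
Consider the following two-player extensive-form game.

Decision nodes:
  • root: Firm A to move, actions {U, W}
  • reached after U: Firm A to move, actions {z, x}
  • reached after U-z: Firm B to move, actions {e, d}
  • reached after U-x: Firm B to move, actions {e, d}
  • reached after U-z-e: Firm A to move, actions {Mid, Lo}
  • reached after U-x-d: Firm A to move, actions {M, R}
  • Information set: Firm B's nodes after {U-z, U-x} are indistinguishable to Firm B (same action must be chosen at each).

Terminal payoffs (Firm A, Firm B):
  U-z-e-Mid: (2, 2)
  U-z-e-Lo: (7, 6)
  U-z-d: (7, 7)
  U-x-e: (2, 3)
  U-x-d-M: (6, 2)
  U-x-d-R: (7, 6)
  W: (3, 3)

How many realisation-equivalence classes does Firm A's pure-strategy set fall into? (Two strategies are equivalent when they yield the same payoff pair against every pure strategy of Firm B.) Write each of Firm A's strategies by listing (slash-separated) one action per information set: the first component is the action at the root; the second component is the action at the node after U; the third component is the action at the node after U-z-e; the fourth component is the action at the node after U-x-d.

Firm A has 16 pure strategies: U/z/Mid/M, U/z/Mid/R, U/z/Lo/M, U/z/Lo/R, U/x/Mid/M, U/x/Mid/R, U/x/Lo/M, U/x/Lo/R, W/z/Mid/M, W/z/Mid/R, W/z/Lo/M, W/z/Lo/R, W/x/Mid/M, W/x/Mid/R, W/x/Lo/M, W/x/Lo/R. Columns: e, d.
{U/z/Mid/M, U/z/Mid/R} → row (2,2) (7,7)
{U/z/Lo/M, U/z/Lo/R} → row (7,6) (7,7)
{U/x/Mid/M, U/x/Lo/M} → row (2,3) (6,2)
{U/x/Mid/R, U/x/Lo/R} → row (2,3) (7,6)
{W/z/Mid/M, W/z/Mid/R, W/z/Lo/M, W/z/Lo/R, W/x/Mid/M, W/x/Mid/R, W/x/Lo/M, W/x/Lo/R} → row (3,3) (3,3)
That's 5 distinct rows out of 16 strategies.

5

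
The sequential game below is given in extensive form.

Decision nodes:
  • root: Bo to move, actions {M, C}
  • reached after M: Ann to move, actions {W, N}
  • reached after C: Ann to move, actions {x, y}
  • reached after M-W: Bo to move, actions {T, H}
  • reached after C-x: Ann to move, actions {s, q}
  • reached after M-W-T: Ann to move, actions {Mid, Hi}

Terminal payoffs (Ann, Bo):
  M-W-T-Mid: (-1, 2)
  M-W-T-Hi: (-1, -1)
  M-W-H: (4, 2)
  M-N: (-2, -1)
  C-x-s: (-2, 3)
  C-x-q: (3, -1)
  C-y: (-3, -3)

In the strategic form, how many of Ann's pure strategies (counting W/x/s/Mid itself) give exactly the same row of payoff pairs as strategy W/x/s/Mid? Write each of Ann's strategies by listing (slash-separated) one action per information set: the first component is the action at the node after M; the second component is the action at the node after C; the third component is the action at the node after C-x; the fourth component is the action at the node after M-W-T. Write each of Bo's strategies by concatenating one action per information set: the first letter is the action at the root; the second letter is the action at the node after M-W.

1

Row for W/x/s/Mid (columns MT, MH, CT, CH): (-1,2) (4,2) (-2,3) (-2,3).
Every one of Ann's information sets is on the play path for some reply by Bo when Ann follows W/x/s/Mid.
Changing the action at any of them therefore changes at least one column, so only W/x/s/Mid itself gives this row.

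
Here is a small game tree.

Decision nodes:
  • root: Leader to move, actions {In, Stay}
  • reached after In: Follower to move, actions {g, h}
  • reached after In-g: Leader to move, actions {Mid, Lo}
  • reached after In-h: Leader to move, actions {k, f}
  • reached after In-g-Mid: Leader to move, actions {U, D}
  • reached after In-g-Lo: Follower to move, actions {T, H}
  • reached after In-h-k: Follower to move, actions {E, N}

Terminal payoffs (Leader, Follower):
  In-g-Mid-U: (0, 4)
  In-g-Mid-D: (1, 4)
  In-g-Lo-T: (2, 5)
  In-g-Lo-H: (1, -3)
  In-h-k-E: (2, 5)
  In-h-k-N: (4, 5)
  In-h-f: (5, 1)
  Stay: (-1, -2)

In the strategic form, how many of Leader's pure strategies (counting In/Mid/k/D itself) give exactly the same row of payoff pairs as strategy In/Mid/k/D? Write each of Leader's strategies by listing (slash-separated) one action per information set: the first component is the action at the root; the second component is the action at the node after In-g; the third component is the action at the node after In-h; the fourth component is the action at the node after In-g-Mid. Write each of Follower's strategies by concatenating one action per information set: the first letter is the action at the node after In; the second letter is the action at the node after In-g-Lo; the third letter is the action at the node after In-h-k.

Row for In/Mid/k/D (columns gTE, gTN, gHE, gHN, hTE, hTN, hHE, hHN): (1,4) (1,4) (1,4) (1,4) (2,5) (4,5) (2,5) (4,5).
Every one of Leader's information sets is on the play path for some reply by Follower when Leader follows In/Mid/k/D.
Changing the action at any of them therefore changes at least one column, so only In/Mid/k/D itself gives this row.

1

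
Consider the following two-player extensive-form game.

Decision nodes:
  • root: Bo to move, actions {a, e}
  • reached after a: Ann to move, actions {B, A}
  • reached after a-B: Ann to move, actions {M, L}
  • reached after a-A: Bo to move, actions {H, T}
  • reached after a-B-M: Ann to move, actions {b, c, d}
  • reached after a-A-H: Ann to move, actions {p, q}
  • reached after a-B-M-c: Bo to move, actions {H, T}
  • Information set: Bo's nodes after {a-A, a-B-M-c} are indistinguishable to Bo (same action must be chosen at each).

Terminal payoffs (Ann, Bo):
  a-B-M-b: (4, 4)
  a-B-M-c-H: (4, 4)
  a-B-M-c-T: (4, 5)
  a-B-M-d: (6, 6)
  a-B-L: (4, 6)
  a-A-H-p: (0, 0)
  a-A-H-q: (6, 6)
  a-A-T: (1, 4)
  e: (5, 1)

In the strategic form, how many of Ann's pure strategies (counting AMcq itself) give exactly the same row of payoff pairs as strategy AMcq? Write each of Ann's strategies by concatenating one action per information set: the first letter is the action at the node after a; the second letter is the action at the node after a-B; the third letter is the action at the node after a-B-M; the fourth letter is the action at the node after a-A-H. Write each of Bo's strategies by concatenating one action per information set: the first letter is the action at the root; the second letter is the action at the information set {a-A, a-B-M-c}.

Row for AMcq (columns aH, aT, eH, eT): (6,6) (1,4) (5,1) (5,1).
Under AMcq, Ann's choice at the node after a-B and at the node after a-B-M can never be reached regardless of what Bo does, so varying those choices leaves every outcome unchanged.
Holding the reachable choices fixed and varying the unreachable ones freely already gives 2 × 3 = 6 equivalent strategies.
No other strategy reproduces this row, so those 6 are the full class: AMbq, AMcq, AMdq, ALbq, ALcq, ALdq.

6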